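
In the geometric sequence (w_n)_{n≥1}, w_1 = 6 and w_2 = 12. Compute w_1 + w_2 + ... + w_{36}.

Common ratio r = 2.
w_n = 6·2^(n-1).
S = 6·(2^36 - 1)/(2 - 1) = 6·(68719476736 - 1)/(1) = 412316860410.

412316860410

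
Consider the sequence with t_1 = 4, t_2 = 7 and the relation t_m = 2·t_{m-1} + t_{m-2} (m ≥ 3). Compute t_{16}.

Compute successive terms:
t_3 = 18  t_4 = 43  t_5 = 104  …  t_{13} = 119984  t_{14} = 289667  t_{15} = 699318  t_{16} = 1688303.

1688303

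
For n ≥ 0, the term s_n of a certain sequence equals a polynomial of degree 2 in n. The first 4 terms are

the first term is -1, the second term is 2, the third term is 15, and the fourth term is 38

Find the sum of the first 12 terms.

2386

1st diffs: 3, 13, 23.
2nd diffs: 10, 10 (constant).
Newton forward-difference form: s_n = -1 + 3·C(n,1) + 10·C(n,2).
Continuing: …, 71, 114, 167, 230, …, s_{11} = 582.
Summing n = 0..11 (12 terms) gives 2386.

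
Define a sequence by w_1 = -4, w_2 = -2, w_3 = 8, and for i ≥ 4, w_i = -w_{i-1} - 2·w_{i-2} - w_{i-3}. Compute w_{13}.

Step forward from the initial values:
w_4 = 0  w_5 = -14  w_6 = 6  w_7 = 22  w_8 = -20  w_9 = -30  w_{10} = 48  w_{11} = 32  w_{12} = -98  w_{13} = -14.

-14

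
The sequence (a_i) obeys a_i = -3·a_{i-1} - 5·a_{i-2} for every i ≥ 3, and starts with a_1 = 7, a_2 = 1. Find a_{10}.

Iterate the recurrence:
a_3 = -38;  a_4 = 109;  a_5 = -137;  a_6 = -134;  a_7 = 1087;  a_8 = -2591;  a_9 = 2338;  a_{10} = 5941.

5941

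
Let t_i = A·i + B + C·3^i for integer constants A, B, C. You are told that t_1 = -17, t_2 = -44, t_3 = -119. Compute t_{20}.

The three given values yield: A + B + 3C = -17; 2A + B + 9C = -44; 3A + B + 27C = -119.
Subtracting the first from the second: A + 6C = -27.
Subtracting the second from the third: A + 18C = -75.
Solving: C = -4, A = -3, then B = -2.
Therefore t_{20} = -60 + (-2) + (-4)·3486784401 = -13947137666.

-13947137666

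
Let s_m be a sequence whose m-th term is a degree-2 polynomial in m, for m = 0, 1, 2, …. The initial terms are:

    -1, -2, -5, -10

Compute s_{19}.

-362

1st diffs: -1, -3, -5.
2nd diffs: -2, -2 (constant).
So s_m = -m^2 - 1.
Evaluating at m = 19 gives s_{19} = -362.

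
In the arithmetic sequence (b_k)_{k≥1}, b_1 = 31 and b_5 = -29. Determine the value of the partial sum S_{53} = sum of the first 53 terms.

-19027

Common difference d = (-29 - 31) / (5 - 1) = -15.
b_k = 31 + (k - 1)·(-15).
b_{53} = -749; S = 53·(31 + (-749))/2 = -19027.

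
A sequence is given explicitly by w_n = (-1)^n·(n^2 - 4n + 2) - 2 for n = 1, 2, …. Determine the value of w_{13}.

(-1)^13 = -1; n^2 - 4n + 2 at n=13 is 119; so w_{13} = -121.

-121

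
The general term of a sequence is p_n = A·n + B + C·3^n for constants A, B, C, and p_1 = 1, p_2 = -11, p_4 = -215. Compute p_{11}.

-531371

At n = 1, 2, 4: A + B + 3C = 1; 2A + B + 9C = -11; 4A + B + 81C = -215.
Subtracting the first from the second: A + 6C = -12.
Subtracting the second from the third: 2A + 72C = -204.
Solving: C = -3, A = 6, then B = 4.
So p_n = 6·n + 4 + (-3)·3^n; at n=11 this is -531371.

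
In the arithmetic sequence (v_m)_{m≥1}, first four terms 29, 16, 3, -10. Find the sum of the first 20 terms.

-1890

Common difference d = -13.
v_m = 29 + (m - 1)·(-13).
v_{20} = -218; S = 20·(29 + (-218))/2 = -1890.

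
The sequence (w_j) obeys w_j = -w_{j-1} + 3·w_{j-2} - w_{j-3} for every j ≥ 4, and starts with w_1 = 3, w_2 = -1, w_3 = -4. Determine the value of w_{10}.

383

Applying the relation repeatedly:
w_4 = -2  w_5 = -9  w_6 = 7  w_7 = -32  w_8 = 62  w_9 = -165  w_{10} = 383.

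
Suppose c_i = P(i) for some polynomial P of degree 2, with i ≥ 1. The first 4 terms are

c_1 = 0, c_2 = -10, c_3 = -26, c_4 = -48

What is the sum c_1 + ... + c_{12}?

1st diffs: -10, -16, -22.
2nd diffs: -6, -6 (constant).
So c_i = -3i^2 - i + 4.
Continuing: …, -76, -110, -150, -196, …, c_{12} = -440.
Summing i = 1..12 (12 terms) gives -1980.

-1980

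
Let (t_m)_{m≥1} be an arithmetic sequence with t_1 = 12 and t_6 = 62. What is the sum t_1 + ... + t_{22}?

2574

Common difference d = (62 - 12) / (6 - 1) = 10.
t_m = 12 + (m - 1)·10.
t_{22} = 222; S = 22·(12 + 222)/2 = 2574.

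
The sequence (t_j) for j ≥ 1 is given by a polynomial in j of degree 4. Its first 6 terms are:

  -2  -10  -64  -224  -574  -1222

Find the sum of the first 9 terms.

1st diffs: -8, -54, -160, -350, -648.
2nd diffs: -46, -106, -190, -298.
3rd diffs: -60, -84, -108.
4th diffs: -24, -24 (constant).
Newton forward-difference form: t_j = -2 + (-8)·C(j-1,1) + (-46)·C(j-1,2) + (-60)·C(j-1,3) + (-24)·C(j-1,4).
Continuing: -2300, -3964, -6394.
Summing j = 1..9 (9 terms) gives -14754.

-14754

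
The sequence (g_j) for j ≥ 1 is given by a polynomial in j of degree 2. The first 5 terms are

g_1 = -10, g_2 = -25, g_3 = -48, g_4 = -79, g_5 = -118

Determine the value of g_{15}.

1st diffs: -15, -23, -31, -39.
2nd diffs: -8, -8, -8 (constant).
Newton forward-difference form: g_j = -10 + (-15)·C(j-1,1) + (-8)·C(j-1,2).
At j = 15: j-1 = 14, so g_{15} = -10 - 210 - 728 = -948.

-948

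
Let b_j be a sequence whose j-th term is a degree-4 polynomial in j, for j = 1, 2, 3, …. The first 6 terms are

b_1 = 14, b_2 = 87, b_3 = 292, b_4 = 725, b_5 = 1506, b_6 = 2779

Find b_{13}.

1st diffs: 73, 205, 433, 781, 1273.
2nd diffs: 132, 228, 348, 492.
3rd diffs: 96, 120, 144.
4th diffs: 24, 24 (constant).
So b_j = j^4 + 6j^3 + 5j^2 + j + 1.
Evaluating at j = 13 gives b_{13} = 42602.

42602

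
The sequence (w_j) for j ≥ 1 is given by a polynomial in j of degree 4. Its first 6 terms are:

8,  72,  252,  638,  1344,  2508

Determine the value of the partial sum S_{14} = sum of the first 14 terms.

1st diffs: 64, 180, 386, 706, 1164.
2nd diffs: 116, 206, 320, 458.
3rd diffs: 90, 114, 138.
4th diffs: 24, 24 (constant).
Newton forward-difference form: w_j = 8 + 64·C(j-1,1) + 116·C(j-1,2) + 90·C(j-1,3) + 24·C(j-1,4).
Continuing: …, 4292, 6882, 10488, 15344, …, w_{14} = 52788.
Summing j = 1..14 (14 terms) gives 186298.

186298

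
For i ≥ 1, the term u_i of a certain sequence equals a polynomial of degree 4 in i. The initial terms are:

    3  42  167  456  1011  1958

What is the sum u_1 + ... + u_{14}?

161021

1st diffs: 39, 125, 289, 555, 947.
2nd diffs: 86, 164, 266, 392.
3rd diffs: 78, 102, 126.
4th diffs: 24, 24 (constant).
Newton forward-difference form: u_i = 3 + 39·C(i-1,1) + 86·C(i-1,2) + 78·C(i-1,3) + 24·C(i-1,4).
Continuing: …, 3447, 5652, 8771, 13026, …, u_{14} = 46686.
Summing i = 1..14 (14 terms) gives 161021.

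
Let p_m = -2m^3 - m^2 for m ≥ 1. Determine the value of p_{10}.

-2100

p_{10} = -2·10^3 - 1·10^2 = -2100.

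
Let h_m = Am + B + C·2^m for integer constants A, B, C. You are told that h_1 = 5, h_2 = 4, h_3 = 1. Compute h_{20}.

The three given values yield: A + B + 2C = 5; 2A + B + 4C = 4; 3A + B + 8C = 1.
Subtracting the first from the second: A + 2C = -1.
Subtracting the second from the third: A + 4C = -3.
Solving: C = -1, A = 1, then B = 6.
So h_m = 1·m + 6 + (-1)·2^m; at m=20 this is -1048550.

-1048550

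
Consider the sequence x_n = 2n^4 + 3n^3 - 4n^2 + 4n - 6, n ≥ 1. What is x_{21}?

x_{21} = 2·21^4 + 3·21^3 - 4·21^2 + 4·21 - 6 = 415059.

415059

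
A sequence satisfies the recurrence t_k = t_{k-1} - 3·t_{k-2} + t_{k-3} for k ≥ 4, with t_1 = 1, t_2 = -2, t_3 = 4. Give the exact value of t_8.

Iterate the recurrence:
t_4 = 11  t_5 = -3  t_6 = -32  t_7 = -12  t_8 = 81.

81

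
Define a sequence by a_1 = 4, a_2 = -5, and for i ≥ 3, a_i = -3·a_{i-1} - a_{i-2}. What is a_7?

500

a_3 = 11  a_4 = -28  a_5 = 73  a_6 = -191  a_7 = 500.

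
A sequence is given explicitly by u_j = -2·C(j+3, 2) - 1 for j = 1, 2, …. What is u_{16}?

C(19, 2) = 171, so u_{16} = -343.

-343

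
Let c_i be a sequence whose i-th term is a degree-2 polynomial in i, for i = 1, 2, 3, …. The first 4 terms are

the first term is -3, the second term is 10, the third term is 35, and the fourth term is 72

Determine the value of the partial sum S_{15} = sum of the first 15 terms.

6780

1st diffs: 13, 25, 37.
2nd diffs: 12, 12 (constant).
Newton forward-difference form: c_i = -3 + 13·C(i-1,1) + 12·C(i-1,2).
Continuing: …, 121, 182, 255, 340, …, c_{15} = 1271.
Summing i = 1..15 (15 terms) gives 6780.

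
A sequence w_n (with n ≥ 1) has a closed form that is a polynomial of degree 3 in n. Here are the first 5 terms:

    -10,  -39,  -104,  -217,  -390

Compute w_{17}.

-11514

1st diffs: -29, -65, -113, -173.
2nd diffs: -36, -48, -60.
3rd diffs: -12, -12 (constant).
Newton forward-difference form: w_n = -10 + (-29)·C(n-1,1) + (-36)·C(n-1,2) + (-12)·C(n-1,3).
At n = 17: n-1 = 16, so w_{17} = -10 - 464 - 4320 - 6720 = -11514.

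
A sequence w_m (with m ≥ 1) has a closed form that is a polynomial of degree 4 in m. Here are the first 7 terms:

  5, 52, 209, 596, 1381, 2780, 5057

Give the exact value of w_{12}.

42212

1st diffs: 47, 157, 387, 785, 1399, 2277.
2nd diffs: 110, 230, 398, 614, 878.
3rd diffs: 120, 168, 216, 264.
4th diffs: 48, 48, 48 (constant).
Newton forward-difference form: w_m = 5 + 47·C(m-1,1) + 110·C(m-1,2) + 120·C(m-1,3) + 48·C(m-1,4).
At m = 12: m-1 = 11, so w_{12} = 5 + 517 + 6050 + 19800 + 15840 = 42212.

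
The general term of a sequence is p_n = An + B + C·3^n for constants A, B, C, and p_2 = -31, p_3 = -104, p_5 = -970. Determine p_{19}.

-4649045880

Write the equations: 2A + B + 9C = -31; 3A + B + 27C = -104; 5A + B + 243C = -970.
Subtracting the first from the second: A + 18C = -73.
Subtracting the second from the third: 2A + 216C = -866.
Solving: C = -4, A = -1, then B = 7.
Therefore p_{19} = -19 + 7 + (-4)·1162261467 = -4649045880.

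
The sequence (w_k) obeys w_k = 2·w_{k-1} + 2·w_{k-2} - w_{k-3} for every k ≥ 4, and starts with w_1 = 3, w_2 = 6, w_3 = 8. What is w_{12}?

Compute successive terms:
w_4 = 25  w_5 = 60  w_6 = 162  w_7 = 419  w_8 = 1102  w_9 = 2880  w_{10} = 7545  w_{11} = 19748  w_{12} = 51706.

51706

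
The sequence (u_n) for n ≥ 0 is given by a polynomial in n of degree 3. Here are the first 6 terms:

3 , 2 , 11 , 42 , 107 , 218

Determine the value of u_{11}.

1st diffs: -1, 9, 31, 65, 111.
2nd diffs: 10, 22, 34, 46.
3rd diffs: 12, 12, 12 (constant).
Newton forward-difference form: u_n = 3 + (-1)·C(n,1) + 10·C(n,2) + 12·C(n,3).
At n = 11: n = 11, so u_{11} = 3 - 11 + 550 + 1980 = 2522.

2522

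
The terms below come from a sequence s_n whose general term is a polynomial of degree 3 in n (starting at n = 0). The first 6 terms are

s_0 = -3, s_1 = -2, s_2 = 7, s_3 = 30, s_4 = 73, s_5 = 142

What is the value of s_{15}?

1st diffs: 1, 9, 23, 43, 69.
2nd diffs: 8, 14, 20, 26.
3rd diffs: 6, 6, 6 (constant).
Newton forward-difference form: s_n = -3 + 1·C(n,1) + 8·C(n,2) + 6·C(n,3).
At n = 15: n = 15, so s_{15} = -3 + 15 + 840 + 2730 = 3582.

3582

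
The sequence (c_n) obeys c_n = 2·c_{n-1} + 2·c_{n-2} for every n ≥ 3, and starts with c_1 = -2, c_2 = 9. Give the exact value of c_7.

904

Compute successive terms:
c_3 = 14, c_4 = 46, c_5 = 120, c_6 = 332, c_7 = 904.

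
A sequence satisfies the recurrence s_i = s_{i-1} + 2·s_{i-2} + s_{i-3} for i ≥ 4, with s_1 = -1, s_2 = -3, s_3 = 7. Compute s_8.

Step forward from the initial values:
s_4 = 0;  s_5 = 11;  s_6 = 18;  s_7 = 40;  s_8 = 87.

87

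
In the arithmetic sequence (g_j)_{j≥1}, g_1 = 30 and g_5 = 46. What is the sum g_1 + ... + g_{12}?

624

Common difference d = (46 - 30) / (5 - 1) = 4.
g_j = 30 + (j - 1)·4.
g_{12} = 74; S = 12·(30 + 74)/2 = 624.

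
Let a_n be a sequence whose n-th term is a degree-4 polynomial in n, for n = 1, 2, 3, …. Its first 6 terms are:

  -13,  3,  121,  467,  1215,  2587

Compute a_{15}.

1st diffs: 16, 118, 346, 748, 1372.
2nd diffs: 102, 228, 402, 624.
3rd diffs: 126, 174, 222.
4th diffs: 48, 48 (constant).
Newton forward-difference form: a_n = -13 + 16·C(n-1,1) + 102·C(n-1,2) + 126·C(n-1,3) + 48·C(n-1,4).
At n = 15: n-1 = 14, so a_{15} = -13 + 224 + 9282 + 45864 + 48048 = 103405.

103405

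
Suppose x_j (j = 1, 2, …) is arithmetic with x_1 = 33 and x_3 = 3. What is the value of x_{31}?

-417

Common difference d = (3 - 33) / (3 - 1) = -15.
x_j = 33 + (j - 1)·(-15).
x_{31} = 33 + 30·(-15) = -417.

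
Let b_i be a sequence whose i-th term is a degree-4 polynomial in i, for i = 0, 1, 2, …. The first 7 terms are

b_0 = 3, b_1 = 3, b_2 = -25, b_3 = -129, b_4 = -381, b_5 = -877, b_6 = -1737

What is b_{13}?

-33069

1st diffs: 0, -28, -104, -252, -496, -860.
2nd diffs: -28, -76, -148, -244, -364.
3rd diffs: -48, -72, -96, -120.
4th diffs: -24, -24, -24 (constant).
Newton forward-difference form: b_i = 3 + (-28)·C(i,2) + (-48)·C(i,3) + (-24)·C(i,4).
At i = 13: i = 13, so b_{13} = 3 - 2184 - 13728 - 17160 = -33069.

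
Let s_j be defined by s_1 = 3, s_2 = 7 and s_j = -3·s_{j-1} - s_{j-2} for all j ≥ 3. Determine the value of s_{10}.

Step forward from the initial values:
s_3 = -24; s_4 = 65; s_5 = -171; s_6 = 448; s_7 = -1173; s_8 = 3071; s_9 = -8040; s_{10} = 21049.

21049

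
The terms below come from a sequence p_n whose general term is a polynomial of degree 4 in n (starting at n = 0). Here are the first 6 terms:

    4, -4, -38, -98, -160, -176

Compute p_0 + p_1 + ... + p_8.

1st diffs: -8, -34, -60, -62, -16.
2nd diffs: -26, -26, -2, 46.
3rd diffs: 0, 24, 48.
4th diffs: 24, 24 (constant).
So p_n = n^4 - 6n^3 - 2n^2 - n + 4.
Continuing: -74, 242, 892.
Summing n = 0..8 (9 terms) gives 588.

588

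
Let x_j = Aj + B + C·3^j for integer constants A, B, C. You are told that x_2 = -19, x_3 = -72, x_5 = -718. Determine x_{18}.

Plug in j = 2, 3, 5: 2A + B + 9C = -19; 3A + B + 27C = -72; 5A + B + 243C = -718.
Subtracting the first from the second: A + 18C = -53.
Subtracting the second from the third: 2A + 216C = -646.
Solving: C = -3, A = 1, then B = 6.
So x_j = 1·j + 6 + (-3)·3^j; at j=18 this is -1162261443.

-1162261443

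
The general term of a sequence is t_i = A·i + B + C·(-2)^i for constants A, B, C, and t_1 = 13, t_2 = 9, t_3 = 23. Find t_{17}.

Write the equations: A + B - 2C = 13; 2A + B + 4C = 9; 3A + B - 8C = 23.
Subtracting the first from the second: A + 6C = -4.
Subtracting the second from the third: A - 12C = 14.
Solving: C = -1, A = 2, then B = 9.
Therefore t_{17} = 34 + 9 + (-1)·(-131072) = 131115.

131115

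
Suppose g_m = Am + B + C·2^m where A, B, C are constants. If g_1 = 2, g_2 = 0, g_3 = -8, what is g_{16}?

Write the equations: A + B + 2C = 2; 2A + B + 4C = 0; 3A + B + 8C = -8.
Subtracting the first from the second: A + 2C = -2.
Subtracting the second from the third: A + 4C = -8.
Solving: C = -3, A = 4, then B = 4.
Therefore g_{16} = 64 + 4 + (-3)·65536 = -196540.

-196540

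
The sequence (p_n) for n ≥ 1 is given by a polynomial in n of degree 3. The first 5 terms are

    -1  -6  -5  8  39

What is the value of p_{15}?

2659

1st diffs: -5, 1, 13, 31.
2nd diffs: 6, 12, 18.
3rd diffs: 6, 6 (constant).
Newton forward-difference form: p_n = -1 + (-5)·C(n-1,1) + 6·C(n-1,2) + 6·C(n-1,3).
At n = 15: n-1 = 14, so p_{15} = -1 - 70 + 546 + 2184 = 2659.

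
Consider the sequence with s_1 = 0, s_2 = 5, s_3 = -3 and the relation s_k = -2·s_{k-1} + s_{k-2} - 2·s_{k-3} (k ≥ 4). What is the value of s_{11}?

Compute successive terms:
s_4 = 11; s_5 = -35; s_6 = 87; s_7 = -231; s_8 = 619; s_9 = -1643; s_{10} = 4367; s_{11} = -11615.

-11615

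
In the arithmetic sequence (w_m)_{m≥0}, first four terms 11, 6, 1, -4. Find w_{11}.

Common difference d = -5.
w_m = 11 + (m - 0)·(-5).
w_{11} = 11 + 11·(-5) = -44.

-44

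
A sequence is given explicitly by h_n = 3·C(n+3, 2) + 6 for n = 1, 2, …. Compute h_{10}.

C(13, 2) = 78, so h_{10} = 240.

240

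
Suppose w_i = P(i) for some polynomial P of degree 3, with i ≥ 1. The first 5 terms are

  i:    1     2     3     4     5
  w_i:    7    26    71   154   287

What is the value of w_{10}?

2122

1st diffs: 19, 45, 83, 133.
2nd diffs: 26, 38, 50.
3rd diffs: 12, 12 (constant).
So w_i = 2i^3 + i^2 + 2i + 2.
Evaluating at i = 10 gives w_{10} = 2122.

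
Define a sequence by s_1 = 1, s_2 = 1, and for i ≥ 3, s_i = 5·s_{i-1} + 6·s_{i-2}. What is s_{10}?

Iterate the recurrence:
s_3 = 11, s_4 = 61, s_5 = 371, s_6 = 2221, s_7 = 13331, s_8 = 79981, s_9 = 479891, s_{10} = 2879341.
(Characteristic roots are 6 and -1.)

2879341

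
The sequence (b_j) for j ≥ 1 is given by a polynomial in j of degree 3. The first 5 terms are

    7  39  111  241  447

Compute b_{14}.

1st diffs: 32, 72, 130, 206.
2nd diffs: 40, 58, 76.
3rd diffs: 18, 18 (constant).
Newton forward-difference form: b_j = 7 + 32·C(j-1,1) + 40·C(j-1,2) + 18·C(j-1,3).
At j = 14: j-1 = 13, so b_{14} = 7 + 416 + 3120 + 5148 = 8691.

8691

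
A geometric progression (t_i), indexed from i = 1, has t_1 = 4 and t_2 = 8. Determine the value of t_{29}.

Common ratio r = 2.
t_i = 4·2^(i-1).
t_{29} = 4·2^28 = 1073741824.

1073741824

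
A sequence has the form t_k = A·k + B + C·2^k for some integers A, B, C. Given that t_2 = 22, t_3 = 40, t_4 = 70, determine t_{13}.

24652

Plug in k = 2, 3, 4: 2A + B + 4C = 22; 3A + B + 8C = 40; 4A + B + 16C = 70.
Subtracting the first from the second: A + 4C = 18.
Subtracting the second from the third: A + 8C = 30.
Solving: C = 3, A = 6, then B = -2.
Therefore t_{13} = 78 + (-2) + 3·8192 = 24652.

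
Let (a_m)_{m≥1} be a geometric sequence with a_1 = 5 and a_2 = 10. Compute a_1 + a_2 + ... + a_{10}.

Common ratio r = 2.
a_m = 5·2^(m-1).
S = 5·(2^10 - 1)/(2 - 1) = 5·(1024 - 1)/(1) = 5115.

5115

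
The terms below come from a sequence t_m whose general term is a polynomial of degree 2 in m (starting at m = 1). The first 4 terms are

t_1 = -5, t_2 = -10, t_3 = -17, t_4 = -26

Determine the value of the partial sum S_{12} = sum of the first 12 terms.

1st diffs: -5, -7, -9.
2nd diffs: -2, -2 (constant).
So t_m = -m^2 - 2m - 2.
Continuing: …, -37, -50, -65, -82, …, t_{12} = -170.
Summing m = 1..12 (12 terms) gives -830.

-830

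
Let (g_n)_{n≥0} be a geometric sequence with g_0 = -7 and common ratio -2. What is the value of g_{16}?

-458752

g_n = (-7)·(-2)^(n-0).
g_{16} = (-7)·(-2)^16 = -458752.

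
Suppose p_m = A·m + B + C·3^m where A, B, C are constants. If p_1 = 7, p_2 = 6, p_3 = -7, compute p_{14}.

-4782894

At m = 1, 2, 3: A + B + 3C = 7; 2A + B + 9C = 6; 3A + B + 27C = -7.
Subtracting the first from the second: A + 6C = -1.
Subtracting the second from the third: A + 18C = -13.
Solving: C = -1, A = 5, then B = 5.
Hence p_{14} = 5·14 + 5 + (-1)·4782969 = -4782894.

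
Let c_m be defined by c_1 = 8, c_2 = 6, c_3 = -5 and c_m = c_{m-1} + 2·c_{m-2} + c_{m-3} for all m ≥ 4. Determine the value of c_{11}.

1555

Compute successive terms:
c_4 = 15;  c_5 = 11;  c_6 = 36;  c_7 = 73;  c_8 = 156;  c_9 = 338;  c_{10} = 723;  c_{11} = 1555.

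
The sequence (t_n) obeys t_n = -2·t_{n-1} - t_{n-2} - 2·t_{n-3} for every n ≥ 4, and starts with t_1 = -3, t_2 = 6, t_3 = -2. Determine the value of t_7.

Compute successive terms:
t_4 = 4; t_5 = -18; t_6 = 36; t_7 = -62.

-62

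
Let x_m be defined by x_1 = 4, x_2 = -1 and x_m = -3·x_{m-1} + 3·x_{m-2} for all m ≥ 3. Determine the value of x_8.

Step forward from the initial values:
x_3 = 15, x_4 = -48, x_5 = 189, x_6 = -711, x_7 = 2700, x_8 = -10233.

-10233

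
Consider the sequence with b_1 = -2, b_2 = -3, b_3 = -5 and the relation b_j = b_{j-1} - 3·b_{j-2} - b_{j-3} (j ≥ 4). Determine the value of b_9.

Applying the relation repeatedly:
b_4 = 6;  b_5 = 24;  b_6 = 11;  b_7 = -67;  b_8 = -124;  b_9 = 66.

66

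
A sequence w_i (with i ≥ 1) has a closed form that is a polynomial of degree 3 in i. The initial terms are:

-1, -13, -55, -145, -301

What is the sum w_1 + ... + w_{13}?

1st diffs: -12, -42, -90, -156.
2nd diffs: -30, -48, -66.
3rd diffs: -18, -18 (constant).
Newton forward-difference form: w_i = -1 + (-12)·C(i-1,1) + (-30)·C(i-1,2) + (-18)·C(i-1,3).
Continuing: …, -541, -883, -1345, -1945, …, w_{13} = -6085.
Summing i = 1..13 (13 terms) gives -22399.

-22399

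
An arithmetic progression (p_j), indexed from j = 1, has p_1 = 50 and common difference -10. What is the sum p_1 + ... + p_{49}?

p_j = 50 + (j - 1)·(-10).
p_{49} = -430; S = 49·(50 + (-430))/2 = -9310.

-9310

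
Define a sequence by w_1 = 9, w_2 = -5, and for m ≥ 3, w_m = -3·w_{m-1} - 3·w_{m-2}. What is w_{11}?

Iterate the recurrence:
w_3 = -12  w_4 = 51  w_5 = -117  w_6 = 198  w_7 = -243  w_8 = 135  w_9 = 324  w_{10} = -1377  w_{11} = 3159.

3159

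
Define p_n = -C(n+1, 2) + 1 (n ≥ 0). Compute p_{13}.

-90

C(14, 2) = 91, so p_{13} = -90.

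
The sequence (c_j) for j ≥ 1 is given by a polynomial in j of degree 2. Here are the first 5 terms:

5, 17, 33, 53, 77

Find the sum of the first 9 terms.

1st diffs: 12, 16, 20, 24.
2nd diffs: 4, 4, 4 (constant).
Newton forward-difference form: c_j = 5 + 12·C(j-1,1) + 4·C(j-1,2).
Continuing: 105, 137, 173, 213.
Summing j = 1..9 (9 terms) gives 813.

813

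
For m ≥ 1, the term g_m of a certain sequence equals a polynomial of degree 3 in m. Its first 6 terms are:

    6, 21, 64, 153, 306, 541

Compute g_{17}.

13686

1st diffs: 15, 43, 89, 153, 235.
2nd diffs: 28, 46, 64, 82.
3rd diffs: 18, 18, 18 (constant).
Newton forward-difference form: g_m = 6 + 15·C(m-1,1) + 28·C(m-1,2) + 18·C(m-1,3).
At m = 17: m-1 = 16, so g_{17} = 6 + 240 + 3360 + 10080 = 13686.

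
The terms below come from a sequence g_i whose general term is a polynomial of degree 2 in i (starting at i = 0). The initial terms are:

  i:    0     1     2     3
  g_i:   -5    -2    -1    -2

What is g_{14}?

-145

1st diffs: 3, 1, -1.
2nd diffs: -2, -2 (constant).
So g_i = -i^2 + 4i - 5.
Evaluating at i = 14 gives g_{14} = -145.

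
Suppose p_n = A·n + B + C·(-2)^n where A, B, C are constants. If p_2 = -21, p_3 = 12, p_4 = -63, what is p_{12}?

Write the equations: 2A + B + 4C = -21; 3A + B - 8C = 12; 4A + B + 16C = -63.
Subtracting the first from the second: A - 12C = 33.
Subtracting the second from the third: A + 24C = -75.
Solving: C = -3, A = -3, then B = -3.
Hence p_{12} = -3·12 + (-3) + (-3)·4096 = -12327.

-12327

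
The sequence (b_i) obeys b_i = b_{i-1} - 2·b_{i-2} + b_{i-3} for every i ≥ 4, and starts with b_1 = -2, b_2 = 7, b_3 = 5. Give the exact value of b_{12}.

54

Step forward from the initial values:
b_4 = -11  b_5 = -14  b_6 = 13  b_7 = 30  b_8 = -10  b_9 = -57  b_{10} = -7  b_{11} = 97  b_{12} = 54.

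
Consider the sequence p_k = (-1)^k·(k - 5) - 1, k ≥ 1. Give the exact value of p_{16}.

(-1)^16 = 1; k - 5 at k=16 is 11; so p_{16} = 10.

10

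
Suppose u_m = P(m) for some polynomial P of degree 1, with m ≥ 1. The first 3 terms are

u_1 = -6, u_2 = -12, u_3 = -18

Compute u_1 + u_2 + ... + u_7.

-168

1st diffs: -6, -6 (constant).
So u_m = -6m.
Continuing: -24, -30, -36, -42.
Summing m = 1..7 (7 terms) gives -168.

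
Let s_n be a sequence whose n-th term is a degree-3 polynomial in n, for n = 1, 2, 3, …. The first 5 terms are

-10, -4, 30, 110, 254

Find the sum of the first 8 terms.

2916

1st diffs: 6, 34, 80, 144.
2nd diffs: 28, 46, 64.
3rd diffs: 18, 18 (constant).
So s_n = 3n^3 - 4n^2 - 3n - 6.
Continuing: 480, 806, 1250.
Summing n = 1..8 (8 terms) gives 2916.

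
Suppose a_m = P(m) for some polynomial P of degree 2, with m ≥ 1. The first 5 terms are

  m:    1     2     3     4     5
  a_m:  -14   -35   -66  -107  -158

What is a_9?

-462

1st diffs: -21, -31, -41, -51.
2nd diffs: -10, -10, -10 (constant).
So a_m = -5m^2 - 6m - 3.
Evaluating at m = 9 gives a_9 = -462.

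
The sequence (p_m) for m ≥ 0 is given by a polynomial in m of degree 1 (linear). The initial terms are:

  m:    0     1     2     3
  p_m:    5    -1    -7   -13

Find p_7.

-37

1st diffs: -6, -6, -6 (constant).
So p_m = -6m + 5.
Evaluating at m = 7 gives p_7 = -37.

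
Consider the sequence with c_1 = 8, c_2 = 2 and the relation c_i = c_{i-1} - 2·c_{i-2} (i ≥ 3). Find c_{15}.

Step forward from the initial values:
c_3 = -14, c_4 = -18, c_5 = 10, …, c_{12} = 222, c_{13} = -278, c_{14} = -722, c_{15} = -166.

-166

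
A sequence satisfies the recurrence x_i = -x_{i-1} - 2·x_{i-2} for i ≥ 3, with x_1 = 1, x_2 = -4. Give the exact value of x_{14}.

94

Step forward from the initial values:
x_3 = 2;  x_4 = 6;  x_5 = -10;  …;  x_{11} = -10;  x_{12} = -114;  x_{13} = 134;  x_{14} = 94.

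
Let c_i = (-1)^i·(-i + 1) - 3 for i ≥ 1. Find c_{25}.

21

(-1)^25 = -1; -i + 1 at i=25 is -24; so c_{25} = 21.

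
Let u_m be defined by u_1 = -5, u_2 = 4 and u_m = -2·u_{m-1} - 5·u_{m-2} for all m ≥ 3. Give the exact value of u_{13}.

Compute successive terms:
u_3 = 17;  u_4 = -54;  u_5 = 23;  …;  u_{10} = -5636;  u_{11} = -2743;  u_{12} = 33666;  u_{13} = -53617.

-53617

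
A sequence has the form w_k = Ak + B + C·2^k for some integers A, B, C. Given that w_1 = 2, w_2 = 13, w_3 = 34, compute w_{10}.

5121

Plug in k = 1, 2, 3: A + B + 2C = 2; 2A + B + 4C = 13; 3A + B + 8C = 34.
Subtracting the first from the second: A + 2C = 11.
Subtracting the second from the third: A + 4C = 21.
Solving: C = 5, A = 1, then B = -9.
Hence w_{10} = 1·10 + (-9) + 5·1024 = 5121.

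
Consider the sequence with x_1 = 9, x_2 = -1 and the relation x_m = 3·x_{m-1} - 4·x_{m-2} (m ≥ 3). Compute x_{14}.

Applying the relation repeatedly:
x_3 = -39  x_4 = -113  x_5 = -183  …  x_{11} = -3687  x_{12} = -24113  x_{13} = -57591  x_{14} = -76321.

-76321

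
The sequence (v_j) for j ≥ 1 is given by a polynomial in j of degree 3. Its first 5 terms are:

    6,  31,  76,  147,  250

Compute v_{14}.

1st diffs: 25, 45, 71, 103.
2nd diffs: 20, 26, 32.
3rd diffs: 6, 6 (constant).
Newton forward-difference form: v_j = 6 + 25·C(j-1,1) + 20·C(j-1,2) + 6·C(j-1,3).
At j = 14: j-1 = 13, so v_{14} = 6 + 325 + 1560 + 1716 = 3607.

3607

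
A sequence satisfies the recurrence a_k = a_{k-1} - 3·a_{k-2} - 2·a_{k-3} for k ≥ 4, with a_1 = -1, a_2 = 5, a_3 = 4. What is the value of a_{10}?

Compute successive terms:
a_4 = -9, a_5 = -31, a_6 = -12, a_7 = 99, a_8 = 197, a_9 = -76, a_{10} = -865.

-865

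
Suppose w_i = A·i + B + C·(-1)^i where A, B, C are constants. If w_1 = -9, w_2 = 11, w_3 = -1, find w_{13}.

At i = 1, 2, 3: A + B - C = -9; 2A + B + C = 11; 3A + B - C = -1.
Subtracting the first from the second: A + 2C = 20.
Subtracting the second from the third: A - 2C = -12.
Solving: C = 8, A = 4, then B = -5.
Hence w_{13} = 4·13 + (-5) + 8·(-1) = 39.

39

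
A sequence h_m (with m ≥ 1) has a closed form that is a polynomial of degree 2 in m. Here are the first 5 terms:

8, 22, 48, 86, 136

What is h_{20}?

2326

1st diffs: 14, 26, 38, 50.
2nd diffs: 12, 12, 12 (constant).
So h_m = 6m^2 - 4m + 6.
Evaluating at m = 20 gives h_{20} = 2326.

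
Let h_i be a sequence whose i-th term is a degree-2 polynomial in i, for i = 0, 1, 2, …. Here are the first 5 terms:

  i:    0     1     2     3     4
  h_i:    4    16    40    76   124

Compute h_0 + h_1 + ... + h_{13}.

5516

1st diffs: 12, 24, 36, 48.
2nd diffs: 12, 12, 12 (constant).
Newton forward-difference form: h_i = 4 + 12·C(i,1) + 12·C(i,2).
Continuing: …, 184, 256, 340, 436, …, h_{13} = 1096.
Summing i = 0..13 (14 terms) gives 5516.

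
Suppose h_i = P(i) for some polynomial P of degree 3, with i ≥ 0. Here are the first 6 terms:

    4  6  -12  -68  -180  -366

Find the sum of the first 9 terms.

1st diffs: 2, -18, -56, -112, -186.
2nd diffs: -20, -38, -56, -74.
3rd diffs: -18, -18, -18 (constant).
So h_i = -3i^3 - i^2 + 6i + 4.
Continuing: -644, -1032, -1548.
Summing i = 0..8 (9 terms) gives -3840.

-3840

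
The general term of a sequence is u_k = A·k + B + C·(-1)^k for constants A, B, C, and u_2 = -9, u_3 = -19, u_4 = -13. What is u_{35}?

-83

The three given values yield: 2A + B + C = -9; 3A + B - C = -19; 4A + B + C = -13.
Subtracting the first from the second: A - 2C = -10.
Subtracting the second from the third: A + 2C = 6.
Solving: C = 4, A = -2, then B = -9.
Therefore u_{35} = -70 + (-9) + 4·(-1) = -83.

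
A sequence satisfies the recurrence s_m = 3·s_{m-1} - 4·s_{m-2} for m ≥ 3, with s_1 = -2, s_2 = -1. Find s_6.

Step forward from the initial values:
s_3 = 5, s_4 = 19, s_5 = 37, s_6 = 35.

35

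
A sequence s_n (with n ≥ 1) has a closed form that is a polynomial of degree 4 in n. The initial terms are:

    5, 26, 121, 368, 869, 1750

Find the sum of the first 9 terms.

19869

1st diffs: 21, 95, 247, 501, 881.
2nd diffs: 74, 152, 254, 380.
3rd diffs: 78, 102, 126.
4th diffs: 24, 24 (constant).
Newton forward-difference form: s_n = 5 + 21·C(n-1,1) + 74·C(n-1,2) + 78·C(n-1,3) + 24·C(n-1,4).
Continuing: 3161, 5276, 8293.
Summing n = 1..9 (9 terms) gives 19869.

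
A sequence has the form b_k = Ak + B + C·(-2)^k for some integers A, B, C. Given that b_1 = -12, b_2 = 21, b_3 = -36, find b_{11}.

-10212

At k = 1, 2, 3: A + B - 2C = -12; 2A + B + 4C = 21; 3A + B - 8C = -36.
Subtracting the first from the second: A + 6C = 33.
Subtracting the second from the third: A - 12C = -57.
Solving: C = 5, A = 3, then B = -5.
Hence b_{11} = 3·11 + (-5) + 5·(-2048) = -10212.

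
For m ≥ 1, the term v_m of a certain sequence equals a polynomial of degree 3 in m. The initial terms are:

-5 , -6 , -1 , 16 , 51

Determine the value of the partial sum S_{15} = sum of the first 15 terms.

1st diffs: -1, 5, 17, 35.
2nd diffs: 6, 12, 18.
3rd diffs: 6, 6 (constant).
So v_m = m^3 - 3m^2 + m - 4.
Continuing: …, 110, 199, 324, 491, …, v_{15} = 2711.
Summing m = 1..15 (15 terms) gives 10740.

10740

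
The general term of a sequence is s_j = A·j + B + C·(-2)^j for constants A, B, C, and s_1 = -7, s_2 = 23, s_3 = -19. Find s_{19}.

-2097043

Plug in j = 1, 2, 3: A + B - 2C = -7; 2A + B + 4C = 23; 3A + B - 8C = -19.
Subtracting the first from the second: A + 6C = 30.
Subtracting the second from the third: A - 12C = -42.
Solving: C = 4, A = 6, then B = -5.
So s_j = 6·j + (-5) + 4·(-2)^j; at j=19 this is -2097043.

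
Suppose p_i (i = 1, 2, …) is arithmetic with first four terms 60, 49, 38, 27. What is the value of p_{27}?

-226

Common difference d = -11.
p_i = 60 + (i - 1)·(-11).
p_{27} = 60 + 26·(-11) = -226.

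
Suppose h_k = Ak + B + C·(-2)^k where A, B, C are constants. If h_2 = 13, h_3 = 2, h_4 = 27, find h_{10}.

1041

The three given values yield: 2A + B + 4C = 13; 3A + B - 8C = 2; 4A + B + 16C = 27.
Subtracting the first from the second: A - 12C = -11.
Subtracting the second from the third: A + 24C = 25.
Solving: C = 1, A = 1, then B = 7.
Therefore h_{10} = 10 + 7 + 1·1024 = 1041.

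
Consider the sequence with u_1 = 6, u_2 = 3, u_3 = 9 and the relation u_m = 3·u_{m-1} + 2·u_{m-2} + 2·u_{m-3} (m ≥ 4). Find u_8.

u_4 = 45; u_5 = 159; u_6 = 585; u_7 = 2163; u_8 = 7977.

7977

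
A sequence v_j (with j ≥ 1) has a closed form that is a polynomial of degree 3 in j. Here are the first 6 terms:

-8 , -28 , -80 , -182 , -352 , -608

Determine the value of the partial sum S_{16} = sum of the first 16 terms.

-53208

1st diffs: -20, -52, -102, -170, -256.
2nd diffs: -32, -50, -68, -86.
3rd diffs: -18, -18, -18 (constant).
So v_j = -3j^3 + 2j^2 - 5j - 2.
Continuing: …, -968, -1450, -2072, -2852, …, v_{16} = -11858.
Summing j = 1..16 (16 terms) gives -53208.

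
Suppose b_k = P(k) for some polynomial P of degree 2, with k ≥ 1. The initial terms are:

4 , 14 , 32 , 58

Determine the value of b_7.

1st diffs: 10, 18, 26.
2nd diffs: 8, 8 (constant).
Newton forward-difference form: b_k = 4 + 10·C(k-1,1) + 8·C(k-1,2).
At k = 7: k-1 = 6, so b_7 = 4 + 60 + 120 = 184.

184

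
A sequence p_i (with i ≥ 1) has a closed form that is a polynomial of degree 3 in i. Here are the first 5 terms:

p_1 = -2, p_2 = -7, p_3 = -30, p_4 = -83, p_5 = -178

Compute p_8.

-835

1st diffs: -5, -23, -53, -95.
2nd diffs: -18, -30, -42.
3rd diffs: -12, -12 (constant).
So p_i = -2i^3 + 3i^2 - 3.
Evaluating at i = 8 gives p_8 = -835.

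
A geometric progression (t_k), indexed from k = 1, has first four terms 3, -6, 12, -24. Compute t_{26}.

-100663296

Common ratio r = -2.
t_k = 3·(-2)^(k-1).
t_{26} = 3·(-2)^25 = -100663296.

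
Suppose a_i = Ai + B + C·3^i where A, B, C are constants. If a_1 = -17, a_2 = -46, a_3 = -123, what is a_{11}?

Write the equations: A + B + 3C = -17; 2A + B + 9C = -46; 3A + B + 27C = -123.
Subtracting the first from the second: A + 6C = -29.
Subtracting the second from the third: A + 18C = -77.
Solving: C = -4, A = -5, then B = 0.
Hence a_{11} = -5·11 + 0 + (-4)·177147 = -708643.

-708643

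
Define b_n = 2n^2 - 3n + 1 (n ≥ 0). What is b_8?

105

b_8 = 2·8^2 - 3·8 + 1 = 105.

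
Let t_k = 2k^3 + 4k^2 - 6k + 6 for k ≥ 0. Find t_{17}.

10886

t_{17} = 2·17^3 + 4·17^2 - 6·17 + 6 = 10886.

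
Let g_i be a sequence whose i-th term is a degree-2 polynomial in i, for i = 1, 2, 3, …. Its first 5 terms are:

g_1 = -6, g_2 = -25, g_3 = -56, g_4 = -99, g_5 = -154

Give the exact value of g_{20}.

1st diffs: -19, -31, -43, -55.
2nd diffs: -12, -12, -12 (constant).
Newton forward-difference form: g_i = -6 + (-19)·C(i-1,1) + (-12)·C(i-1,2).
At i = 20: i-1 = 19, so g_{20} = -6 - 361 - 2052 = -2419.

-2419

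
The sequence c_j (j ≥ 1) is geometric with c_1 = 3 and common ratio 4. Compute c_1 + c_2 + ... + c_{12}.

16777215

c_j = 3·4^(j-1).
S = 3·(4^12 - 1)/(4 - 1) = 3·(16777216 - 1)/(3) = 16777215.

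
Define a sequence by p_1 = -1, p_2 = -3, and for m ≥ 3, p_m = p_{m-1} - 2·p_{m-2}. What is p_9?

23

Applying the relation repeatedly:
p_3 = -1; p_4 = 5; p_5 = 7; p_6 = -3; p_7 = -17; p_8 = -11; p_9 = 23.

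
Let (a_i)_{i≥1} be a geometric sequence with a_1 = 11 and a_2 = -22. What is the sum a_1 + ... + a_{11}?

Common ratio r = -2.
a_i = 11·(-2)^(i-1).
S = 11·((-2)^11 - 1)/(-2 - 1) = 11·(-2048 - 1)/(-3) = 7513.

7513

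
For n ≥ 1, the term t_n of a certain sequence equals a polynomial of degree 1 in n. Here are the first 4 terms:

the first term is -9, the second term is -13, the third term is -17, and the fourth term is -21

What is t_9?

-41

1st diffs: -4, -4, -4 (constant).
So t_n = -4n - 5.
Evaluating at n = 9 gives t_9 = -41.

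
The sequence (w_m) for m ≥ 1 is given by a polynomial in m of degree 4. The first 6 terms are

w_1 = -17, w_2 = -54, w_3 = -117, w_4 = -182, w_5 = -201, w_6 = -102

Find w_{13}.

1st diffs: -37, -63, -65, -19, 99.
2nd diffs: -26, -2, 46, 118.
3rd diffs: 24, 48, 72.
4th diffs: 24, 24 (constant).
Newton forward-difference form: w_m = -17 + (-37)·C(m-1,1) + (-26)·C(m-1,2) + 24·C(m-1,3) + 24·C(m-1,4).
At m = 13: m-1 = 12, so w_{13} = -17 - 444 - 1716 + 5280 + 11880 = 14983.

14983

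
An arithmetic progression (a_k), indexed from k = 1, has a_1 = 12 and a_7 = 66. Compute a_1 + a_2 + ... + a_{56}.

14532

Common difference d = (66 - 12) / (7 - 1) = 9.
a_k = 12 + (k - 1)·9.
a_{56} = 507; S = 56·(12 + 507)/2 = 14532.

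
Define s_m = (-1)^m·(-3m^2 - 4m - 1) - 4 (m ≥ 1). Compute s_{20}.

(-1)^20 = 1; -3m^2 - 4m - 1 at m=20 is -1281; so s_{20} = -1285.

-1285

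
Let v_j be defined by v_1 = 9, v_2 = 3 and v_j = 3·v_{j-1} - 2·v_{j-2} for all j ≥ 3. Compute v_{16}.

-196593

v_3 = -9; v_4 = -33; v_5 = -81; …; v_{13} = -24561; v_{14} = -49137; v_{15} = -98289; v_{16} = -196593.
(Characteristic roots are 2 and 1.)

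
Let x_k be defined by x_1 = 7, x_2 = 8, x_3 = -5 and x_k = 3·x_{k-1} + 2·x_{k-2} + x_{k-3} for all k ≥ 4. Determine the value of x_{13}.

Applying the relation repeatedly:
x_4 = 8  x_5 = 22  x_6 = 77  x_7 = 283  x_8 = 1025  x_9 = 3718  x_{10} = 13487  x_{11} = 48922  x_{12} = 177458  x_{13} = 643705.

643705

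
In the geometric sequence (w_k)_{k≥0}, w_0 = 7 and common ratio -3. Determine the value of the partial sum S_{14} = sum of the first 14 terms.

w_k = 7·(-3)^(k-0).
S = 7·((-3)^14 - 1)/(-3 - 1) = 7·(4782969 - 1)/(-4) = -8370194.

-8370194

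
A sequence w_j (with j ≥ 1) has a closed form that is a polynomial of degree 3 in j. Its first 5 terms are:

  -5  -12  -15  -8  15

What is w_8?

1st diffs: -7, -3, 7, 23.
2nd diffs: 4, 10, 16.
3rd diffs: 6, 6 (constant).
So w_j = j^3 - 4j^2 - 2j.
Evaluating at j = 8 gives w_8 = 240.

240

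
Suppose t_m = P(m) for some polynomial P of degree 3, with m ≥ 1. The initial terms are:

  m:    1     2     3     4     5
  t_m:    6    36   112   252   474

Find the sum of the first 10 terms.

1st diffs: 30, 76, 140, 222.
2nd diffs: 46, 64, 82.
3rd diffs: 18, 18 (constant).
Newton forward-difference form: t_m = 6 + 30·C(m-1,1) + 46·C(m-1,2) + 18·C(m-1,3).
Continuing: …, 796, 1236, 1812, 2542, …, t_{10} = 3444.
Summing m = 1..10 (10 terms) gives 10710.

10710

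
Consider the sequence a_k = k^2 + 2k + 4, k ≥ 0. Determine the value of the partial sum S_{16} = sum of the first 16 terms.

Over k = 0..15: Σk = 120, Σk² = 1240.
Total = (1)·1240 + (2)·120 + (4)·16 = 1544.

1544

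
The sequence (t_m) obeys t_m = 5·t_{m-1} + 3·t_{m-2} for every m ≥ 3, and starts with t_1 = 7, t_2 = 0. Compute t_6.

Iterate the recurrence:
t_3 = 21  t_4 = 105  t_5 = 588  t_6 = 3255.

3255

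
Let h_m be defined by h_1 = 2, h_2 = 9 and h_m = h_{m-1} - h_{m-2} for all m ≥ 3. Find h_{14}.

9

Step forward from the initial values:
h_3 = 7  h_4 = -2  h_5 = -9  …  h_{11} = -9  h_{12} = -7  h_{13} = 2  h_{14} = 9.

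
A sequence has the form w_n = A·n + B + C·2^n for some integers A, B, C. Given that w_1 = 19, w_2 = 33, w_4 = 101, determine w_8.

1317

At n = 1, 2, 4: A + B + 2C = 19; 2A + B + 4C = 33; 4A + B + 16C = 101.
Subtracting the first from the second: A + 2C = 14.
Subtracting the second from the third: 2A + 12C = 68.
Solving: C = 5, A = 4, then B = 5.
Therefore w_8 = 32 + 5 + 5·256 = 1317.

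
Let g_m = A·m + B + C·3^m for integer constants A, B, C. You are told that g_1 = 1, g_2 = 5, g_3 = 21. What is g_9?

The three given values yield: A + B + 3C = 1; 2A + B + 9C = 5; 3A + B + 27C = 21.
Subtracting the first from the second: A + 6C = 4.
Subtracting the second from the third: A + 18C = 16.
Solving: C = 1, A = -2, then B = 0.
Hence g_9 = -2·9 + 0 + 1·19683 = 19665.

19665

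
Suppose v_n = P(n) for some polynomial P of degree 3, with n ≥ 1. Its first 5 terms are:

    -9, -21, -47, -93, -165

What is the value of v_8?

1st diffs: -12, -26, -46, -72.
2nd diffs: -14, -20, -26.
3rd diffs: -6, -6 (constant).
Newton forward-difference form: v_n = -9 + (-12)·C(n-1,1) + (-14)·C(n-1,2) + (-6)·C(n-1,3).
At n = 8: n-1 = 7, so v_8 = -9 - 84 - 294 - 210 = -597.

-597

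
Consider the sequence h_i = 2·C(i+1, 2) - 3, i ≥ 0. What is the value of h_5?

27

C(6, 2) = 15, so h_5 = 27.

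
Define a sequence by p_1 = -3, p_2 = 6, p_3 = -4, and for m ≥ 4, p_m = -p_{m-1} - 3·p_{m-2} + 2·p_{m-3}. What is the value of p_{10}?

-1404

p_4 = -20, p_5 = 44, p_6 = 8, p_7 = -180, p_8 = 244, p_9 = 312, p_{10} = -1404.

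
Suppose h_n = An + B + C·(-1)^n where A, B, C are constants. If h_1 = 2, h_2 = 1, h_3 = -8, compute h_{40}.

At n = 1, 2, 3: A + B - C = 2; 2A + B + C = 1; 3A + B - C = -8.
Subtracting the first from the second: A + 2C = -1.
Subtracting the second from the third: A - 2C = -9.
Solving: C = 2, A = -5, then B = 9.
So h_n = -5·n + 9 + 2·(-1)^n; at n=40 this is -189.

-189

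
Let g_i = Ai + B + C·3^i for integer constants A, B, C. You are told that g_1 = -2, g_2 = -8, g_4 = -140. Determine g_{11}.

The three given values yield: A + B + 3C = -2; 2A + B + 9C = -8; 4A + B + 81C = -140.
Subtracting the first from the second: A + 6C = -6.
Subtracting the second from the third: 2A + 72C = -132.
Solving: C = -2, A = 6, then B = -2.
Hence g_{11} = 6·11 + (-2) + (-2)·177147 = -354230.

-354230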